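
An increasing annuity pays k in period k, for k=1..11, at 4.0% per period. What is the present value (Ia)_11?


(Ia)_n = sum_{k=1}^{n} k * v^k, v = 1/(1+i)
v = 0.961538
Sum computed term by term:
(Ia)_11 = 49.1376


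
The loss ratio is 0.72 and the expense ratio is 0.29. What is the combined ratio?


Combined ratio = loss ratio + expense ratio
= 0.72 + 0.29
= 1.01


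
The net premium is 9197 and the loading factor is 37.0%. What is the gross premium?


Gross = net * (1 + loading)
= 9197 * (1 + 0.37)
= 9197 * 1.37
= 12599.89


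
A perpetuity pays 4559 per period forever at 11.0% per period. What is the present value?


PV = PMT / i
= 4559 / 0.11
= 41445.4545


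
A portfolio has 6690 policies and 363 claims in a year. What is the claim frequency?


frequency = claims / policies
= 363 / 6690
= 0.0543


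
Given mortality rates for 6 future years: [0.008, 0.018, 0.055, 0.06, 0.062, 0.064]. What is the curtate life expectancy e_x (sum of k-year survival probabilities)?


e_x = sum_{k=1}^{n} k_p_x
k_p_x values:
  1_p_x = 0.992
  2_p_x = 0.974144
  3_p_x = 0.920566
  4_p_x = 0.865332
  5_p_x = 0.811682
  6_p_x = 0.759734
e_x = 5.3235


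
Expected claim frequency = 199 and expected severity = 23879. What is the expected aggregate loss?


E[S] = E[N] * E[X]
= 199 * 23879
= 4.7519e+06


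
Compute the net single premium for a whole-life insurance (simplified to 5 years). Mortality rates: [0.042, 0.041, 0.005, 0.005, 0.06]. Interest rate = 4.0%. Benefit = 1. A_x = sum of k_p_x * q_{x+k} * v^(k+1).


v = 0.961538
Year 0: k_p_x=1.0, q=0.042, term=0.040385
Year 1: k_p_x=0.958, q=0.041, term=0.036315
Year 2: k_p_x=0.918722, q=0.005, term=0.004084
Year 3: k_p_x=0.914128, q=0.005, term=0.003907
Year 4: k_p_x=0.909558, q=0.06, term=0.044855
A_x = 0.1295


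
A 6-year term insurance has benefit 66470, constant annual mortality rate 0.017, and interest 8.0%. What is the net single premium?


NSP = benefit * sum_{k=0}^{n-1} k_p_x * q * v^(k+1)
With constant q=0.017, v=0.925926
Sum = 0.075613
NSP = 66470 * 0.075613
= 5025.9745


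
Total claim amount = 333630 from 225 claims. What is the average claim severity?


severity = total / number
= 333630 / 225
= 1482.8


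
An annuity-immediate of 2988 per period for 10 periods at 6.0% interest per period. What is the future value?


FV = PMT * ((1+i)^n - 1) / i
= 2988 * ((1.06)^10 - 1) / 0.06
= 2988 * (1.790848 - 1) / 0.06
= 39384.2153


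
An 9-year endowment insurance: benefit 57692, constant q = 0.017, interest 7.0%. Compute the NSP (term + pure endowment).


Term component = 6018.147
Pure endowment = 9_p_x * v^9 * benefit = 0.857002 * 0.543934 * 57692 = 26893.248
NSP = 32911.3949


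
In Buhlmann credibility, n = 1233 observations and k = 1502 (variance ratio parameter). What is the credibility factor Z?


Z = n / (n + k)
= 1233 / (1233 + 1502)
= 1233 / 2735
= 0.4508


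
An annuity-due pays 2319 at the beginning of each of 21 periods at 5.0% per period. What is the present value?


PV_due = PMT * (1-(1+i)^(-n))/i * (1+i)
PV_immediate = 29732.2531
PV_due = 29732.2531 * 1.05
= 31218.8658


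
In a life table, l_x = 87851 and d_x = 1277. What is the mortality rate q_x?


q_x = d_x / l_x
= 1277 / 87851
= 0.0145


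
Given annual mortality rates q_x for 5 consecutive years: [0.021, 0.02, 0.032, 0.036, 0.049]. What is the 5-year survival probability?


p_k = 1 - q_k for each year
Survival = product of (1 - q_k)
= 0.979 * 0.98 * 0.968 * 0.964 * 0.951
= 0.8514


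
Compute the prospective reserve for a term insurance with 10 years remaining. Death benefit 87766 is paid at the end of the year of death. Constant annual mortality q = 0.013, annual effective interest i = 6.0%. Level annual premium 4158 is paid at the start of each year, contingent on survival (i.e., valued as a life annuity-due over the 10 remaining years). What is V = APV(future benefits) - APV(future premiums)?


v = 1/(1+i) = 0.943396
APV(future benefits) per unit = sum_{k=0}^{9} k_p_x * q * v^(k+1) = 0.090839
APV(future benefits) = 87766 * 0.090839 = 7972.5436
Life annuity-due factor ä_{x:10} = sum_{k=0}^{9} k_p_x * v^k = 7.406842
APV(future premiums) = 4158 * 7.406842 = 30797.6511
V = 7972.5436 - 30797.6511
= -22825.1075


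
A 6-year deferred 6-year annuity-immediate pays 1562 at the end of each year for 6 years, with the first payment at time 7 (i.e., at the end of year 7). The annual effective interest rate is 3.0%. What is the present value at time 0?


PV at time 6 of the 6-year annuity-immediate:
a_n = 1562 * (1-(1+0.03)^(-6))/0.03 = 8461.653
Discount back 6 years to time 0:
PV = 8461.653 * (1+0.03)^(-6)
= 8461.653 * 0.837484
= 7086.5012


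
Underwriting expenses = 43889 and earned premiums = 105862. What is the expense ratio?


Expense ratio = expenses / premiums
= 43889 / 105862
= 0.4146


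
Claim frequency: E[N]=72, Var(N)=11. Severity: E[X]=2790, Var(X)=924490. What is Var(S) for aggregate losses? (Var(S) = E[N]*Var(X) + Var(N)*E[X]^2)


Var(S) = E[N]*Var(X) + Var(N)*E[X]^2
= 72*924490 + 11*2790^2
= 66563280 + 85625100
= 1.5219e+08


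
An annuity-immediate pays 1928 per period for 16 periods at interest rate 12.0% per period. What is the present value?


PV = PMT * (1 - (1+i)^(-n)) / i
= 1928 * (1 - (1+0.12)^(-16)) / 0.12
= 1928 * (1 - 0.163122) / 0.12
= 1928 * 6.973986
= 13445.8453


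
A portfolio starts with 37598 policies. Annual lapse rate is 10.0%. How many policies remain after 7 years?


remaining = initial * (1 - lapse)^years
= 37598 * (1 - 0.1)^7
= 37598 * 0.478297
= 17983.0068


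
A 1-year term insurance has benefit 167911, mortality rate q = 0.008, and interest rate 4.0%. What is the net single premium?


NSP = benefit * q * v
v = 1/(1+i) = 0.961538
NSP = 167911 * 0.008 * 0.961538
= 1291.6231


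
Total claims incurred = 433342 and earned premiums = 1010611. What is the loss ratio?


Loss ratio = claims / premiums
= 433342 / 1010611
= 0.4288


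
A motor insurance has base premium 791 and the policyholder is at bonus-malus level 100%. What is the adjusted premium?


adjusted = base * BM_level / 100
= 791 * 100 / 100
= 791 * 1.0
= 791.0


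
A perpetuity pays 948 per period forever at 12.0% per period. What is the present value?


PV = PMT / i
= 948 / 0.12
= 7900.0


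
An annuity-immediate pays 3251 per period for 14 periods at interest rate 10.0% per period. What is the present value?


PV = PMT * (1 - (1+i)^(-n)) / i
= 3251 * (1 - (1+0.1)^(-14)) / 0.1
= 3251 * (1 - 0.263331) / 0.1
= 3251 * 7.366687
= 23949.1009


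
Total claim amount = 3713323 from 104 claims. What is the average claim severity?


severity = total / number
= 3713323 / 104
= 35705.0288


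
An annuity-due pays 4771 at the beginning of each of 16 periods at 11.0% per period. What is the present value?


PV_due = PMT * (1-(1+i)^(-n))/i * (1+i)
PV_immediate = 35205.9809
PV_due = 35205.9809 * 1.11
= 39078.6387


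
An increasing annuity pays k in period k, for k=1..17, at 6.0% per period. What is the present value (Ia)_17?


(Ia)_n = sum_{k=1}^{n} k * v^k, v = 1/(1+i)
v = 0.943396
Sum computed term by term:
(Ia)_17 = 79.8783


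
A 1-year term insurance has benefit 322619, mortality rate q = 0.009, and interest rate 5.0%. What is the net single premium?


NSP = benefit * q * v
v = 1/(1+i) = 0.952381
NSP = 322619 * 0.009 * 0.952381
= 2765.3057


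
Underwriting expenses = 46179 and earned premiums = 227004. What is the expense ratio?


Expense ratio = expenses / premiums
= 46179 / 227004
= 0.2034


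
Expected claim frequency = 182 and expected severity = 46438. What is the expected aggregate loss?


E[S] = E[N] * E[X]
= 182 * 46438
= 8.4517e+06


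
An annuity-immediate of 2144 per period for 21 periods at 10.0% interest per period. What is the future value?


FV = PMT * ((1+i)^n - 1) / i
= 2144 * ((1.1)^21 - 1) / 0.1
= 2144 * (7.40025 - 1) / 0.1
= 137221.3588


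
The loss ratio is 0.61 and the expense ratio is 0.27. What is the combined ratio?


Combined ratio = loss ratio + expense ratio
= 0.61 + 0.27
= 0.88


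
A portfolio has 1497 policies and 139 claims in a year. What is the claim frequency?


frequency = claims / policies
= 139 / 1497
= 0.0929


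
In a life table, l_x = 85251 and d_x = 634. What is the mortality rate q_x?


q_x = d_x / l_x
= 634 / 85251
= 0.0074


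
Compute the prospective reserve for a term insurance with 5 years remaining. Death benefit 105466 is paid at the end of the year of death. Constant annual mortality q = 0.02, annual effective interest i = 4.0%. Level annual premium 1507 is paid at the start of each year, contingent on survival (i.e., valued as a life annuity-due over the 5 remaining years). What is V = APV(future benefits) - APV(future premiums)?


v = 1/(1+i) = 0.961538
APV(future benefits) per unit = sum_{k=0}^{4} k_p_x * q * v^(k+1) = 0.085681
APV(future benefits) = 105466 * 0.085681 = 9036.4322
Life annuity-due factor ä_{x:5} = sum_{k=0}^{4} k_p_x * v^k = 4.455412
APV(future premiums) = 1507 * 4.455412 = 6714.3057
V = 9036.4322 - 6714.3057
= 2322.1264


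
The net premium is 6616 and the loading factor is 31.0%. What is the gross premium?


Gross = net * (1 + loading)
= 6616 * (1 + 0.31)
= 6616 * 1.31
= 8666.96


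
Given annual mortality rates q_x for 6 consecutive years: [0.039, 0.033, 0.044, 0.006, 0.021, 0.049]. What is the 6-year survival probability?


p_k = 1 - q_k for each year
Survival = product of (1 - q_k)
= 0.961 * 0.967 * 0.956 * 0.994 * 0.979 * 0.951
= 0.8222


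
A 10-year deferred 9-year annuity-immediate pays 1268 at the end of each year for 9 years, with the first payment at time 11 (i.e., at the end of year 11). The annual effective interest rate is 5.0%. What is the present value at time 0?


PV at time 10 of the 9-year annuity-immediate:
a_n = 1268 * (1-(1+0.05)^(-9))/0.05 = 9012.7179
Discount back 10 years to time 0:
PV = 9012.7179 * (1+0.05)^(-10)
= 9012.7179 * 0.613913
= 5533.027


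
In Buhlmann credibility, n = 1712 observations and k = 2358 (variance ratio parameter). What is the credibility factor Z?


Z = n / (n + k)
= 1712 / (1712 + 2358)
= 1712 / 4070
= 0.4206


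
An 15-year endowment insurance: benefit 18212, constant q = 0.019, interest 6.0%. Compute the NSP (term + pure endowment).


Term component = 3009.4364
Pure endowment = 15_p_x * v^15 * benefit = 0.749955 * 0.417265 * 18212 = 5699.0803
NSP = 8708.5167


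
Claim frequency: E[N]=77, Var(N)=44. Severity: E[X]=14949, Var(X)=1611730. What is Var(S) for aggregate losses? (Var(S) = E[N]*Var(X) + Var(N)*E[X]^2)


Var(S) = E[N]*Var(X) + Var(N)*E[X]^2
= 77*1611730 + 44*14949^2
= 124103210 + 9832794444
= 9.9569e+09


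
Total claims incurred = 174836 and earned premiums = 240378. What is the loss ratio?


Loss ratio = claims / premiums
= 174836 / 240378
= 0.7273


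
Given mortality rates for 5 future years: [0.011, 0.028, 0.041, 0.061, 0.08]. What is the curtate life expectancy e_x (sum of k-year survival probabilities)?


e_x = sum_{k=1}^{n} k_p_x
k_p_x values:
  1_p_x = 0.989
  2_p_x = 0.961308
  3_p_x = 0.921894
  4_p_x = 0.865659
  5_p_x = 0.796406
e_x = 4.5343


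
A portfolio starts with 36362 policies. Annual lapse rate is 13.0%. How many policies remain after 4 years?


remaining = initial * (1 - lapse)^years
= 36362 * (1 - 0.13)^4
= 36362 * 0.572898
= 20831.7029


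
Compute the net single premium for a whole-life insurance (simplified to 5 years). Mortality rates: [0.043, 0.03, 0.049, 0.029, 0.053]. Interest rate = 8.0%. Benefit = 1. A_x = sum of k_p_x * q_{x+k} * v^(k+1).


v = 0.925926
Year 0: k_p_x=1.0, q=0.043, term=0.039815
Year 1: k_p_x=0.957, q=0.03, term=0.024614
Year 2: k_p_x=0.92829, q=0.049, term=0.036108
Year 3: k_p_x=0.882804, q=0.029, term=0.018818
Year 4: k_p_x=0.857202, q=0.053, term=0.03092
A_x = 0.1503


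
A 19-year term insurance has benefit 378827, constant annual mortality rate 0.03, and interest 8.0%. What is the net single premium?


NSP = benefit * sum_{k=0}^{n-1} k_p_x * q * v^(k+1)
With constant q=0.03, v=0.925926
Sum = 0.2373
NSP = 378827 * 0.2373
= 89895.5715


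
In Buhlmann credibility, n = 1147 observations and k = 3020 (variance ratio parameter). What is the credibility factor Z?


Z = n / (n + k)
= 1147 / (1147 + 3020)
= 1147 / 4167
= 0.2753


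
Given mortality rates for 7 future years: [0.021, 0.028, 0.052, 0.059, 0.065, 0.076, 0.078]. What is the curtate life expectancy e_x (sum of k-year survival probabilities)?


e_x = sum_{k=1}^{n} k_p_x
k_p_x values:
  1_p_x = 0.979
  2_p_x = 0.951588
  3_p_x = 0.902105
  4_p_x = 0.848881
  5_p_x = 0.793704
  6_p_x = 0.733382
  7_p_x = 0.676179
e_x = 5.8848


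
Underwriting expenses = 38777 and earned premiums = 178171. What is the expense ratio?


Expense ratio = expenses / premiums
= 38777 / 178171
= 0.2176


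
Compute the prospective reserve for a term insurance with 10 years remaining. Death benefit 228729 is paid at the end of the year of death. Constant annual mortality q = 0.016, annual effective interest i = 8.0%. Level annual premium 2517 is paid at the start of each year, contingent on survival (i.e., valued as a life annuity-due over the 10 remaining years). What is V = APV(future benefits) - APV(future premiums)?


v = 1/(1+i) = 0.925926
APV(future benefits) per unit = sum_{k=0}^{9} k_p_x * q * v^(k+1) = 0.100967
APV(future benefits) = 228729 * 0.100967 = 23094.1151
Life annuity-due factor ä_{x:10} = sum_{k=0}^{9} k_p_x * v^k = 6.815283
APV(future premiums) = 2517 * 6.815283 = 17154.0663
V = 23094.1151 - 17154.0663
= 5940.0488


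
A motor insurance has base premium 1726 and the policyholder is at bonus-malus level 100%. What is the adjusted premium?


adjusted = base * BM_level / 100
= 1726 * 100 / 100
= 1726 * 1.0
= 1726.0


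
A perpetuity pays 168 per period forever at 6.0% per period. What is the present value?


PV = PMT / i
= 168 / 0.06
= 2800.0


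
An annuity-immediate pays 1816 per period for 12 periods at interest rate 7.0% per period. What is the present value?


PV = PMT * (1 - (1+i)^(-n)) / i
= 1816 * (1 - (1+0.07)^(-12)) / 0.07
= 1816 * (1 - 0.444012) / 0.07
= 1816 * 7.942686
= 14423.9183


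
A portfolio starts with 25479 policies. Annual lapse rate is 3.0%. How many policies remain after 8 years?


remaining = initial * (1 - lapse)^years
= 25479 * (1 - 0.03)^8
= 25479 * 0.783743
= 19968.9971


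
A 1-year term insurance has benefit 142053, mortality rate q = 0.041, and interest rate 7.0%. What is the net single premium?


NSP = benefit * q * v
v = 1/(1+i) = 0.934579
NSP = 142053 * 0.041 * 0.934579
= 5443.1523


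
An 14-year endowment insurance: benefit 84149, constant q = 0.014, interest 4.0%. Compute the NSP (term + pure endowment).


Term component = 11474.675
Pure endowment = 14_p_x * v^14 * benefit = 0.820875 * 0.577475 * 84149 = 39889.5391
NSP = 51364.2141


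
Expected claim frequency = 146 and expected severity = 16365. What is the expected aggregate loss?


E[S] = E[N] * E[X]
= 146 * 16365
= 2.3893e+06


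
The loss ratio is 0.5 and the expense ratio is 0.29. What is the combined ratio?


Combined ratio = loss ratio + expense ratio
= 0.5 + 0.29
= 0.79


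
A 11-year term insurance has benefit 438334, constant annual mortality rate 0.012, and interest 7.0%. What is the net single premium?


NSP = benefit * sum_{k=0}^{n-1} k_p_x * q * v^(k+1)
With constant q=0.012, v=0.934579
Sum = 0.085462
NSP = 438334 * 0.085462
= 37460.8134


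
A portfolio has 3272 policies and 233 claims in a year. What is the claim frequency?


frequency = claims / policies
= 233 / 3272
= 0.0712


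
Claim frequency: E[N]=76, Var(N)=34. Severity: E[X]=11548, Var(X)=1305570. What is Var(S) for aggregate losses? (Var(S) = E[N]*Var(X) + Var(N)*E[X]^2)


Var(S) = E[N]*Var(X) + Var(N)*E[X]^2
= 76*1305570 + 34*11548^2
= 99223320 + 4534114336
= 4.6333e+09


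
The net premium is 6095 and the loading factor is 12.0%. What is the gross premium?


Gross = net * (1 + loading)
= 6095 * (1 + 0.12)
= 6095 * 1.12
= 6826.4


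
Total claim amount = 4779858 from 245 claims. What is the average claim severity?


severity = total / number
= 4779858 / 245
= 19509.6245


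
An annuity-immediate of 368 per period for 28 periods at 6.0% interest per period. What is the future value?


FV = PMT * ((1+i)^n - 1) / i
= 368 * ((1.06)^28 - 1) / 0.06
= 368 * (5.111687 - 1) / 0.06
= 25218.3451


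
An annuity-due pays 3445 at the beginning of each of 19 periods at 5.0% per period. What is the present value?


PV_due = PMT * (1-(1+i)^(-n))/i * (1+i)
PV_immediate = 41633.9304
PV_due = 41633.9304 * 1.05
= 43715.6269


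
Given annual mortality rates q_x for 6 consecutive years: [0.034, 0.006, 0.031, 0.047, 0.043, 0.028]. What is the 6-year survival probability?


p_k = 1 - q_k for each year
Survival = product of (1 - q_k)
= 0.966 * 0.994 * 0.969 * 0.953 * 0.957 * 0.972
= 0.8248


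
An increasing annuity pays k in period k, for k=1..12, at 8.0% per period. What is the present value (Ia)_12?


(Ia)_n = sum_{k=1}^{n} k * v^k, v = 1/(1+i)
v = 0.925926
Sum computed term by term:
(Ia)_12 = 42.17


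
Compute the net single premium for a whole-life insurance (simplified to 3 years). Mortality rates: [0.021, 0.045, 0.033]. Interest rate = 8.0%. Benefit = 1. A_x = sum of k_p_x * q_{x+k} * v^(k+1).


v = 0.925926
Year 0: k_p_x=1.0, q=0.021, term=0.019444
Year 1: k_p_x=0.979, q=0.045, term=0.03777
Year 2: k_p_x=0.934945, q=0.033, term=0.024492
A_x = 0.0817


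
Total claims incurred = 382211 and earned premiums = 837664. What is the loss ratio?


Loss ratio = claims / premiums
= 382211 / 837664
= 0.4563


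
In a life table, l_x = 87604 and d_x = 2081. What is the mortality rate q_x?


q_x = d_x / l_x
= 2081 / 87604
= 0.0238


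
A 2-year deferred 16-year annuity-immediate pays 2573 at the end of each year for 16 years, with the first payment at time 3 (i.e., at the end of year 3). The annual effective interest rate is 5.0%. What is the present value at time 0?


PV at time 2 of the 16-year annuity-immediate:
a_n = 2573 * (1-(1+0.05)^(-16))/0.05 = 27885.5811
Discount back 2 years to time 0:
PV = 27885.5811 * (1+0.05)^(-2)
= 27885.5811 * 0.907029
= 25293.0441


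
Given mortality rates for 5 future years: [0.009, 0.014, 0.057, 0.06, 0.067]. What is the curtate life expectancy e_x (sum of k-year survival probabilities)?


e_x = sum_{k=1}^{n} k_p_x
k_p_x values:
  1_p_x = 0.991
  2_p_x = 0.977126
  3_p_x = 0.92143
  4_p_x = 0.866144
  5_p_x = 0.808112
e_x = 4.5638


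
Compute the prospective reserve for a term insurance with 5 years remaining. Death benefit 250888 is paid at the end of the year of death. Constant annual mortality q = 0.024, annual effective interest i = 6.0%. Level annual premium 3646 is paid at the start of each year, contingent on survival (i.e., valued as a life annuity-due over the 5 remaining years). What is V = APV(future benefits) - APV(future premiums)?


v = 1/(1+i) = 0.943396
APV(future benefits) per unit = sum_{k=0}^{4} k_p_x * q * v^(k+1) = 0.096632
APV(future benefits) = 250888 * 0.096632 = 24243.7137
Life annuity-due factor ä_{x:5} = sum_{k=0}^{4} k_p_x * v^k = 4.267897
APV(future premiums) = 3646 * 4.267897 = 15560.7507
V = 24243.7137 - 15560.7507
= 8682.963


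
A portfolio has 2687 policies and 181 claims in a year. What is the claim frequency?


frequency = claims / policies
= 181 / 2687
= 0.0674


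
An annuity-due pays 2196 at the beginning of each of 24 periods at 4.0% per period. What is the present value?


PV_due = PMT * (1-(1+i)^(-n))/i * (1+i)
PV_immediate = 33482.3311
PV_due = 33482.3311 * 1.04
= 34821.6243


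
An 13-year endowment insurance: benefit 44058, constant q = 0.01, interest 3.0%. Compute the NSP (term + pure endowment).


Term component = 4432.7953
Pure endowment = 13_p_x * v^13 * benefit = 0.877521 * 0.680951 * 44058 = 26326.819
NSP = 30759.6142


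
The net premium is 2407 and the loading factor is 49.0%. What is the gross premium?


Gross = net * (1 + loading)
= 2407 * (1 + 0.49)
= 2407 * 1.49
= 3586.43


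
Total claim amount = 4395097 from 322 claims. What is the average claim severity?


severity = total / number
= 4395097 / 322
= 13649.3696


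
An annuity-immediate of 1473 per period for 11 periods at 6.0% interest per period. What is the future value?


FV = PMT * ((1+i)^n - 1) / i
= 1473 * ((1.06)^11 - 1) / 0.06
= 1473 * (1.898299 - 1) / 0.06
= 22053.2296


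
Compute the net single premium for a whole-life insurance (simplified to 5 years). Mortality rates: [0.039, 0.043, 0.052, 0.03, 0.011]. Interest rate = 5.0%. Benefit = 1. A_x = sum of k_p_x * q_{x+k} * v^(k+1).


v = 0.952381
Year 0: k_p_x=1.0, q=0.039, term=0.037143
Year 1: k_p_x=0.961, q=0.043, term=0.037481
Year 2: k_p_x=0.919677, q=0.052, term=0.041311
Year 3: k_p_x=0.871854, q=0.03, term=0.021518
Year 4: k_p_x=0.845698, q=0.011, term=0.007289
A_x = 0.1447


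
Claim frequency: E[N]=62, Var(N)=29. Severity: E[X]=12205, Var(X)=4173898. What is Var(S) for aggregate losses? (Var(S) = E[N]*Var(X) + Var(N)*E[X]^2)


Var(S) = E[N]*Var(X) + Var(N)*E[X]^2
= 62*4173898 + 29*12205^2
= 258781676 + 4319898725
= 4.5787e+09


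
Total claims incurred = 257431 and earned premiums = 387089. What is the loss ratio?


Loss ratio = claims / premiums
= 257431 / 387089
= 0.665


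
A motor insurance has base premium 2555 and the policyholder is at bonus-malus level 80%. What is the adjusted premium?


adjusted = base * BM_level / 100
= 2555 * 80 / 100
= 2555 * 0.8
= 2044.0


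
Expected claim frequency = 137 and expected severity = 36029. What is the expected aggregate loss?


E[S] = E[N] * E[X]
= 137 * 36029
= 4.9360e+06


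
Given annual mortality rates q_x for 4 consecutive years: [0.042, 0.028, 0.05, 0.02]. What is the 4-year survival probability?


p_k = 1 - q_k for each year
Survival = product of (1 - q_k)
= 0.958 * 0.972 * 0.95 * 0.98
= 0.8669


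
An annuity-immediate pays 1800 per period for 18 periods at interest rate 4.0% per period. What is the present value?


PV = PMT * (1 - (1+i)^(-n)) / i
= 1800 * (1 - (1+0.04)^(-18)) / 0.04
= 1800 * (1 - 0.493628) / 0.04
= 1800 * 12.659297
= 22786.7346


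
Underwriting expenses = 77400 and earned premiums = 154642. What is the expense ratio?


Expense ratio = expenses / premiums
= 77400 / 154642
= 0.5005


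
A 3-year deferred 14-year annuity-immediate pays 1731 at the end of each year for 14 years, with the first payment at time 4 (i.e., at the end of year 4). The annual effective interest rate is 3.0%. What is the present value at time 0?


PV at time 3 of the 14-year annuity-immediate:
a_n = 1731 * (1-(1+0.03)^(-14))/0.03 = 19553.5026
Discount back 3 years to time 0:
PV = 19553.5026 * (1+0.03)^(-3)
= 19553.5026 * 0.915142
= 17894.2248


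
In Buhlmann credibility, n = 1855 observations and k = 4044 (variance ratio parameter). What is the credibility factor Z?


Z = n / (n + k)
= 1855 / (1855 + 4044)
= 1855 / 5899
= 0.3145


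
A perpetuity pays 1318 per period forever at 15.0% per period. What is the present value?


PV = PMT / i
= 1318 / 0.15
= 8786.6667


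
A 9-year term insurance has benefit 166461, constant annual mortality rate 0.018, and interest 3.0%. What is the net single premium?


NSP = benefit * sum_{k=0}^{n-1} k_p_x * q * v^(k+1)
With constant q=0.018, v=0.970874
Sum = 0.130938
NSP = 166461 * 0.130938
= 21796.12


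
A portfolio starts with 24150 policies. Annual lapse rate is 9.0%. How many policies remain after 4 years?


remaining = initial * (1 - lapse)^years
= 24150 * (1 - 0.09)^4
= 24150 * 0.68575
= 16560.8531


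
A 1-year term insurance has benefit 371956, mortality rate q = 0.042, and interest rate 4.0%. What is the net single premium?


NSP = benefit * q * v
v = 1/(1+i) = 0.961538
NSP = 371956 * 0.042 * 0.961538
= 15021.3


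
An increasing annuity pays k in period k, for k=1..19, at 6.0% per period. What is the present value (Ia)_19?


(Ia)_n = sum_{k=1}^{n} k * v^k, v = 1/(1+i)
v = 0.943396
Sum computed term by term:
(Ia)_19 = 92.4643


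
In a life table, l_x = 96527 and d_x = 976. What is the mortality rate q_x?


q_x = d_x / l_x
= 976 / 96527
= 0.0101


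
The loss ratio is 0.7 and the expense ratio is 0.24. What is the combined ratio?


Combined ratio = loss ratio + expense ratio
= 0.7 + 0.24
= 0.94


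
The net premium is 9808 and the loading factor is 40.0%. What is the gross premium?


Gross = net * (1 + loading)
= 9808 * (1 + 0.4)
= 9808 * 1.4
= 13731.2


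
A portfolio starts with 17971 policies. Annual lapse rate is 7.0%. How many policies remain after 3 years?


remaining = initial * (1 - lapse)^years
= 17971 * (1 - 0.07)^3
= 17971 * 0.804357
= 14455.0996


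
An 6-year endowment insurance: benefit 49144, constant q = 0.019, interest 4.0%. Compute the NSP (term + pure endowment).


Term component = 4678.3127
Pure endowment = 6_p_x * v^6 * benefit = 0.89128 * 0.790315 * 49144 = 34616.6081
NSP = 39294.9207


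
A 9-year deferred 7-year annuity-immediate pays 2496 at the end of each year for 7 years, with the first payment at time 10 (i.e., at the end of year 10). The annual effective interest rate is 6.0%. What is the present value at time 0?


PV at time 9 of the 7-year annuity-immediate:
a_n = 2496 * (1-(1+0.06)^(-7))/0.06 = 13933.6241
Discount back 9 years to time 0:
PV = 13933.6241 * (1+0.06)^(-9)
= 13933.6241 * 0.591898
= 8247.2907


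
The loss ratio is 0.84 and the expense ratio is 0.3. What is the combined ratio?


Combined ratio = loss ratio + expense ratio
= 0.84 + 0.3
= 1.14


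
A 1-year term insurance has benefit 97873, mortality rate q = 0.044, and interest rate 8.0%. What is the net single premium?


NSP = benefit * q * v
v = 1/(1+i) = 0.925926
NSP = 97873 * 0.044 * 0.925926
= 3987.4185


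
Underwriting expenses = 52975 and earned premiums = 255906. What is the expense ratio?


Expense ratio = expenses / premiums
= 52975 / 255906
= 0.207


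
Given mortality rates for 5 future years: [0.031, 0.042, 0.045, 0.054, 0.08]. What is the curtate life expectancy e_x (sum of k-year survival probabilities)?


e_x = sum_{k=1}^{n} k_p_x
k_p_x values:
  1_p_x = 0.969
  2_p_x = 0.928302
  3_p_x = 0.886528
  4_p_x = 0.838656
  5_p_x = 0.771563
e_x = 4.394


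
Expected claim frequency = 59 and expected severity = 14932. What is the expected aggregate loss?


E[S] = E[N] * E[X]
= 59 * 14932
= 880988


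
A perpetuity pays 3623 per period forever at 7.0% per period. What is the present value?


PV = PMT / i
= 3623 / 0.07
= 51757.1429


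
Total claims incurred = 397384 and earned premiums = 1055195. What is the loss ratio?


Loss ratio = claims / premiums
= 397384 / 1055195
= 0.3766


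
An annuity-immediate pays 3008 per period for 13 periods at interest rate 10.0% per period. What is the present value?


PV = PMT * (1 - (1+i)^(-n)) / i
= 3008 * (1 - (1+0.1)^(-13)) / 0.1
= 3008 * (1 - 0.289664) / 0.1
= 3008 * 7.103356
= 21366.8955


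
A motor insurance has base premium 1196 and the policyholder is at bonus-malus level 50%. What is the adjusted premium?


adjusted = base * BM_level / 100
= 1196 * 50 / 100
= 1196 * 0.5
= 598.0


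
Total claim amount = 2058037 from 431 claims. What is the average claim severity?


severity = total / number
= 2058037 / 431
= 4775.0278


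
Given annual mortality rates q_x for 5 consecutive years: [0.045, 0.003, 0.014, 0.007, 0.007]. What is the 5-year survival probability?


p_k = 1 - q_k for each year
Survival = product of (1 - q_k)
= 0.955 * 0.997 * 0.986 * 0.993 * 0.993
= 0.9257


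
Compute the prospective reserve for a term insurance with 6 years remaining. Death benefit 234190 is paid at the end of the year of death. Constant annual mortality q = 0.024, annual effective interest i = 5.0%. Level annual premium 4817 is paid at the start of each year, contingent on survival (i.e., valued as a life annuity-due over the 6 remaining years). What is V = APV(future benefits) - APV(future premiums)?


v = 1/(1+i) = 0.952381
APV(future benefits) per unit = sum_{k=0}^{5} k_p_x * q * v^(k+1) = 0.115133
APV(future benefits) = 234190 * 0.115133 = 26963.1141
Life annuity-due factor ä_{x:6} = sum_{k=0}^{5} k_p_x * v^k = 5.037091
APV(future premiums) = 4817 * 5.037091 = 24263.6653
V = 26963.1141 - 24263.6653
= 2699.4488


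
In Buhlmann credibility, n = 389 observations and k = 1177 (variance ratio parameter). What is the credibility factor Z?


Z = n / (n + k)
= 389 / (389 + 1177)
= 389 / 1566
= 0.2484


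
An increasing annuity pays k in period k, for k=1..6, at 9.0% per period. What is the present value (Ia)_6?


(Ia)_n = sum_{k=1}^{n} k * v^k, v = 1/(1+i)
v = 0.917431
Sum computed term by term:
(Ia)_6 = 14.5783


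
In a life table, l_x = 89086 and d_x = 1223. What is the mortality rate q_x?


q_x = d_x / l_x
= 1223 / 89086
= 0.0137


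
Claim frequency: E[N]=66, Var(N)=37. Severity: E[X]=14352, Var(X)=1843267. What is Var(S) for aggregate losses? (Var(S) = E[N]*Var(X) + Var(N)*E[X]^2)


Var(S) = E[N]*Var(X) + Var(N)*E[X]^2
= 66*1843267 + 37*14352^2
= 121655622 + 7621256448
= 7.7429e+09


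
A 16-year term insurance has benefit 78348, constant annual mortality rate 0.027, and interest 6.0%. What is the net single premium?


NSP = benefit * sum_{k=0}^{n-1} k_p_x * q * v^(k+1)
With constant q=0.027, v=0.943396
Sum = 0.231503
NSP = 78348 * 0.231503
= 18137.8052


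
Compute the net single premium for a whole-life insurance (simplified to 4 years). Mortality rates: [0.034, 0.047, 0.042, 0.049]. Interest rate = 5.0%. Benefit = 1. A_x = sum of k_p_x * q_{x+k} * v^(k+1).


v = 0.952381
Year 0: k_p_x=1.0, q=0.034, term=0.032381
Year 1: k_p_x=0.966, q=0.047, term=0.041181
Year 2: k_p_x=0.920598, q=0.042, term=0.0334
Year 3: k_p_x=0.881933, q=0.049, term=0.035553
A_x = 0.1425


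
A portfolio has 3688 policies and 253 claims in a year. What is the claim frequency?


frequency = claims / policies
= 253 / 3688
= 0.0686


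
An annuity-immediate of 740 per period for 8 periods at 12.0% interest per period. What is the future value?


FV = PMT * ((1+i)^n - 1) / i
= 740 * ((1.12)^8 - 1) / 0.12
= 740 * (2.475963 - 1) / 0.12
= 9101.7729


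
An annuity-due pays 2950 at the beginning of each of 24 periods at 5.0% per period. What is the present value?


PV_due = PMT * (1-(1+i)^(-n))/i * (1+i)
PV_immediate = 40705.9933
PV_due = 40705.9933 * 1.05
= 42741.293


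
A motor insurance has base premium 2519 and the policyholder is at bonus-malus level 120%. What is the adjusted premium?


adjusted = base * BM_level / 100
= 2519 * 120 / 100
= 2519 * 1.2
= 3022.8


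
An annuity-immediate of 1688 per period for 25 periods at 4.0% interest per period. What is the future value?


FV = PMT * ((1+i)^n - 1) / i
= 1688 * ((1.04)^25 - 1) / 0.04
= 1688 * (2.665836 - 1) / 0.04
= 70298.2932


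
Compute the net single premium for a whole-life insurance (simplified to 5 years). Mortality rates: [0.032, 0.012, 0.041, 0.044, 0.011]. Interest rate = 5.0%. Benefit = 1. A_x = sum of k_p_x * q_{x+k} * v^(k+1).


v = 0.952381
Year 0: k_p_x=1.0, q=0.032, term=0.030476
Year 1: k_p_x=0.968, q=0.012, term=0.010536
Year 2: k_p_x=0.956384, q=0.041, term=0.033873
Year 3: k_p_x=0.917172, q=0.044, term=0.033201
Year 4: k_p_x=0.876817, q=0.011, term=0.007557
A_x = 0.1156


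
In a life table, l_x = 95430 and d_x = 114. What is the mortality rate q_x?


q_x = d_x / l_x
= 114 / 95430
= 0.0012


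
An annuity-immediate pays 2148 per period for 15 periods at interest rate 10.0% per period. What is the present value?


PV = PMT * (1 - (1+i)^(-n)) / i
= 2148 * (1 - (1+0.1)^(-15)) / 0.1
= 2148 * (1 - 0.239392) / 0.1
= 2148 * 7.60608
= 16337.8588


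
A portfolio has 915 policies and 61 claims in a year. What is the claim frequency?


frequency = claims / policies
= 61 / 915
= 0.0667


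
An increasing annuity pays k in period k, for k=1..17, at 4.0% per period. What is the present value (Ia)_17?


(Ia)_n = sum_{k=1}^{n} k * v^k, v = 1/(1+i)
v = 0.961538
Sum computed term by term:
(Ia)_17 = 98.1238


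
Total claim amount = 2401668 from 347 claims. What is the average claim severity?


severity = total / number
= 2401668 / 347
= 6921.2334


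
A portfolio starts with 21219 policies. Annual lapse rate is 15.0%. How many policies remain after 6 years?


remaining = initial * (1 - lapse)^years
= 21219 * (1 - 0.15)^6
= 21219 * 0.37715
= 8002.7356


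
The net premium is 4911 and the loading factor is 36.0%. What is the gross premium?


Gross = net * (1 + loading)
= 4911 * (1 + 0.36)
= 4911 * 1.36
= 6678.96


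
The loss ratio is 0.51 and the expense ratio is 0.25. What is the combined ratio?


Combined ratio = loss ratio + expense ratio
= 0.51 + 0.25
= 0.76


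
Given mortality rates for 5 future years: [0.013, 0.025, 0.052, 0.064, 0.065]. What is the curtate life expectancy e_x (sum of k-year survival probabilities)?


e_x = sum_{k=1}^{n} k_p_x
k_p_x values:
  1_p_x = 0.987
  2_p_x = 0.962325
  3_p_x = 0.912284
  4_p_x = 0.853898
  5_p_x = 0.798395
e_x = 4.5139


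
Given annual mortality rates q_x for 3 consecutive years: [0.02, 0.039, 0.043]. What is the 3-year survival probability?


p_k = 1 - q_k for each year
Survival = product of (1 - q_k)
= 0.98 * 0.961 * 0.957
= 0.9013


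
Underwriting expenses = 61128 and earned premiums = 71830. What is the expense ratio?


Expense ratio = expenses / premiums
= 61128 / 71830
= 0.851


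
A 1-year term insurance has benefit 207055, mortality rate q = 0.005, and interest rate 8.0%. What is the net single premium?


NSP = benefit * q * v
v = 1/(1+i) = 0.925926
NSP = 207055 * 0.005 * 0.925926
= 958.588


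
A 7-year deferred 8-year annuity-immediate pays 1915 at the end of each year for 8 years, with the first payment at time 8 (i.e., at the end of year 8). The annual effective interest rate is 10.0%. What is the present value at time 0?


PV at time 7 of the 8-year annuity-immediate:
a_n = 1915 * (1-(1+0.1)^(-8))/0.1 = 10216.3837
Discount back 7 years to time 0:
PV = 10216.3837 * (1+0.1)^(-7)
= 10216.3837 * 0.513158
= 5242.6202


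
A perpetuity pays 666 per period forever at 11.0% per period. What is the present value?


PV = PMT / i
= 666 / 0.11
= 6054.5455


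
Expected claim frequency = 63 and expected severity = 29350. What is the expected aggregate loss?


E[S] = E[N] * E[X]
= 63 * 29350
= 1.8490e+06


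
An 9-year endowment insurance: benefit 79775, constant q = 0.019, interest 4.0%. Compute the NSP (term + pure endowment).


Term component = 10502.645
Pure endowment = 9_p_x * v^9 * benefit = 0.841436 * 0.702587 * 79775 = 47161.5235
NSP = 57664.1684


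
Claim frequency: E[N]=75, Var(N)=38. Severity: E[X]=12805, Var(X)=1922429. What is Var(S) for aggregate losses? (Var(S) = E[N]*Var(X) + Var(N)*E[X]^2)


Var(S) = E[N]*Var(X) + Var(N)*E[X]^2
= 75*1922429 + 38*12805^2
= 144182175 + 6230784950
= 6.3750e+09


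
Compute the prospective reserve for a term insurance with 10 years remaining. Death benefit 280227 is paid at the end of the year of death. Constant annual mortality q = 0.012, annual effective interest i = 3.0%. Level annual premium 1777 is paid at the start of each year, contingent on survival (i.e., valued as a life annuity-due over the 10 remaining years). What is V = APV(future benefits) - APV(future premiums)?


v = 1/(1+i) = 0.970874
APV(future benefits) per unit = sum_{k=0}^{9} k_p_x * q * v^(k+1) = 0.097293
APV(future benefits) = 280227 * 0.097293 = 27264.2238
Life annuity-due factor ä_{x:10} = sum_{k=0}^{9} k_p_x * v^k = 8.351013
APV(future premiums) = 1777 * 8.351013 = 14839.7494
V = 27264.2238 - 14839.7494
= 12424.4744


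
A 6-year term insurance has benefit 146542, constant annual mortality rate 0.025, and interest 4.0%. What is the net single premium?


NSP = benefit * sum_{k=0}^{n-1} k_p_x * q * v^(k+1)
With constant q=0.025, v=0.961538
Sum = 0.123487
NSP = 146542 * 0.123487
= 18096.0118


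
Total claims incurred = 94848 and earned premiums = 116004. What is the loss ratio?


Loss ratio = claims / premiums
= 94848 / 116004
= 0.8176


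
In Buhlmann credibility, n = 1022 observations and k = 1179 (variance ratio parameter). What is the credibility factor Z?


Z = n / (n + k)
= 1022 / (1022 + 1179)
= 1022 / 2201
= 0.4643


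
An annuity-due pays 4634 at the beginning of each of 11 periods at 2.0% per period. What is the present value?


PV_due = PMT * (1-(1+i)^(-n))/i * (1+i)
PV_immediate = 45352.2538
PV_due = 45352.2538 * 1.02
= 46259.2989


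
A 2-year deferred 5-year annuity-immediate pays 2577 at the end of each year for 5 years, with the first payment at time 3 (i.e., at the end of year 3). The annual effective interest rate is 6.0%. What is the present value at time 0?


PV at time 2 of the 5-year annuity-immediate:
a_n = 2577 * (1-(1+0.06)^(-5))/0.06 = 10855.2615
Discount back 2 years to time 0:
PV = 10855.2615 * (1+0.06)^(-2)
= 10855.2615 * 0.889996
= 9661.1441


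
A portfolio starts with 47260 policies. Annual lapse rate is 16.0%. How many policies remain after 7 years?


remaining = initial * (1 - lapse)^years
= 47260 * (1 - 0.16)^7
= 47260 * 0.29509
= 13945.9698


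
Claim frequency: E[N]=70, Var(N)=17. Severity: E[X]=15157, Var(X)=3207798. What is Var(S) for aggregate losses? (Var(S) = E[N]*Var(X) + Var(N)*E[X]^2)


Var(S) = E[N]*Var(X) + Var(N)*E[X]^2
= 70*3207798 + 17*15157^2
= 224545860 + 3905489033
= 4.1300e+09


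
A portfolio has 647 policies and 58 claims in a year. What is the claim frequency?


frequency = claims / policies
= 58 / 647
= 0.0896


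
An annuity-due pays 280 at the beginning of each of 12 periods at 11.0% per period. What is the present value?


PV_due = PMT * (1-(1+i)^(-n))/i * (1+i)
PV_immediate = 1817.8597
PV_due = 1817.8597 * 1.11
= 2017.8243


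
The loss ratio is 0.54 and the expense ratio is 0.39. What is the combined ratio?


Combined ratio = loss ratio + expense ratio
= 0.54 + 0.39
= 0.93


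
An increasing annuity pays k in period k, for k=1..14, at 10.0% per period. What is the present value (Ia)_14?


(Ia)_n = sum_{k=1}^{n} k * v^k, v = 1/(1+i)
v = 0.909091
Sum computed term by term:
(Ia)_14 = 44.1672


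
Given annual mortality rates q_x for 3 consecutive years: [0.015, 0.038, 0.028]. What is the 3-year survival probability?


p_k = 1 - q_k for each year
Survival = product of (1 - q_k)
= 0.985 * 0.962 * 0.972
= 0.921


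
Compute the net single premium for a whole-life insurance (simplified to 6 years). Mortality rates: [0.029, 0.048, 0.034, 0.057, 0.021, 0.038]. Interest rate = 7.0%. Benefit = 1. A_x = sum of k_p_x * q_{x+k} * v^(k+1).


v = 0.934579
Year 0: k_p_x=1.0, q=0.029, term=0.027103
Year 1: k_p_x=0.971, q=0.048, term=0.040709
Year 2: k_p_x=0.924392, q=0.034, term=0.025656
Year 3: k_p_x=0.892963, q=0.057, term=0.038831
Year 4: k_p_x=0.842064, q=0.021, term=0.012608
Year 5: k_p_x=0.82438, q=0.038, term=0.020874
A_x = 0.1658


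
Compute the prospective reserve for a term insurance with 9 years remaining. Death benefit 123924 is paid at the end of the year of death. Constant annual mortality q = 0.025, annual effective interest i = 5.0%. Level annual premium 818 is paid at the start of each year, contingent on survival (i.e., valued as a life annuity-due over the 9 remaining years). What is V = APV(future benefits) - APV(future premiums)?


v = 1/(1+i) = 0.952381
APV(future benefits) per unit = sum_{k=0}^{8} k_p_x * q * v^(k+1) = 0.162246
APV(future benefits) = 123924 * 0.162246 = 20106.2349
Life annuity-due factor ä_{x:9} = sum_{k=0}^{8} k_p_x * v^k = 6.814353
APV(future premiums) = 818 * 6.814353 = 5574.1407
V = 20106.2349 - 5574.1407
= 14532.0943
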